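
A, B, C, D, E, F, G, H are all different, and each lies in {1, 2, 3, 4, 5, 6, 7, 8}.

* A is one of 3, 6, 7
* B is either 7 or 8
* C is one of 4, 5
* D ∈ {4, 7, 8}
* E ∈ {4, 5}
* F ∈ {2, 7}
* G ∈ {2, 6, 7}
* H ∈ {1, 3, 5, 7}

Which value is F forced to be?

2

The 8 variables draw from only 8 values {1, 2, 3, 4, 5, 6, 7, 8}, so each is used; only H can be 1, hence H = 1.
Among the 7 still-open variables, 3 fits only A (and all 7 values in {2, 3, 4, 5, 6, 7, 8} must be used), so A = 3.
The 6 still-open variables draw from only 6 values {2, 4, 5, 6, 7, 8}, so each is used; only G can be 6, hence G = 6.
The 5 still-open variables together cover exactly {2, 4, 5, 7, 8} — 5 values for 5 variables — and 2 appears only in F's list, so F = 2.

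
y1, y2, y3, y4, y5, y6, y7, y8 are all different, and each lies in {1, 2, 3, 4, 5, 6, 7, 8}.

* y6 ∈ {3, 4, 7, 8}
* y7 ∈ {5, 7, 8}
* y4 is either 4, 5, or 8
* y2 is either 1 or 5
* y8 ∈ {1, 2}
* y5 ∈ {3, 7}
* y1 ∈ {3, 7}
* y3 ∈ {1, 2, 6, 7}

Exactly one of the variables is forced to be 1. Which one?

Among the 8 variables, 6 fits only y3 (and all 8 values in {1, 2, 3, 4, 5, 6, 7, 8} must be used), so y3 = 6.
The 7 still-open variables draw from only 7 values {1, 2, 3, 4, 5, 7, 8}, so each is used; only y8 can be 2, hence y8 = 2.
The 6 still-open variables draw from only 6 values {1, 3, 4, 5, 7, 8}, so each is used; only y2 can be 1, hence y2 = 1.

y2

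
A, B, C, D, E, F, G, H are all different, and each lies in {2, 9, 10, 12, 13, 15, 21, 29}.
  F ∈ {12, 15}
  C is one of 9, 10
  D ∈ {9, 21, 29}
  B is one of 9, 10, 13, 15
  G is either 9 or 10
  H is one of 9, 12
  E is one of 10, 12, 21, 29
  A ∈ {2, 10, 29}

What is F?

15

The 8 variables together cover exactly {2, 9, 10, 12, 13, 15, 21, 29} — 8 values for 8 variables — and 2 appears only in A's list, so A = 2.
Among the 7 still-open variables, 13 fits only B (and all 7 values in {9, 10, 12, 13, 15, 21, 29} must be used), so B = 13.
The 6 still-open variables together cover exactly {9, 10, 12, 15, 21, 29} — 6 values for 6 variables — and 15 appears only in F's list, so F = 15.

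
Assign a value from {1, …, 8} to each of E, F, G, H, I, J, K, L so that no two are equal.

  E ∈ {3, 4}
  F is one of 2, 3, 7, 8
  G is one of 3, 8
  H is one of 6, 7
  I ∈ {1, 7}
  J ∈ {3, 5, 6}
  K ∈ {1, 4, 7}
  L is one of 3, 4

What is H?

6

The 8 variables draw from only 8 values {1, 2, 3, 4, 5, 6, 7, 8}, so each is used; only F can be 2, hence F = 2.
The 7 still-open variables draw from only 7 values {1, 3, 4, 5, 6, 7, 8}, so each is used; only J can be 5, hence J = 5.
Among the 6 still-open variables, 6 fits only H (and all 6 values in {1, 3, 4, 6, 7, 8} must be used), so H = 6.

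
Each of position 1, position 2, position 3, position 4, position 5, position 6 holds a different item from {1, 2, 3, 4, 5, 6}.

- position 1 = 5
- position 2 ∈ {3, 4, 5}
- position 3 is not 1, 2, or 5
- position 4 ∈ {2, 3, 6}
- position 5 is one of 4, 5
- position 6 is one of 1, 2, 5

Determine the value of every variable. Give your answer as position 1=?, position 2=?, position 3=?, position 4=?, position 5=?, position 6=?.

position 1 has just one choice, so position 1 = 5. Strike 5 from position 2, position 5, position 6.
position 5 has just one choice, so position 5 = 4. Remove 4 from position 2, position 3.
position 2 has just one choice, so position 2 = 3. Strike 3 from position 3, position 4.
position 3 has just one choice, so position 3 = 6. Strike 6 from position 4.
position 4 has just one choice, so position 4 = 2. Strike 2 from position 6.
position 6 must be 1 (only option left).

position 1=5, position 2=3, position 3=6, position 4=2, position 5=4, position 6=1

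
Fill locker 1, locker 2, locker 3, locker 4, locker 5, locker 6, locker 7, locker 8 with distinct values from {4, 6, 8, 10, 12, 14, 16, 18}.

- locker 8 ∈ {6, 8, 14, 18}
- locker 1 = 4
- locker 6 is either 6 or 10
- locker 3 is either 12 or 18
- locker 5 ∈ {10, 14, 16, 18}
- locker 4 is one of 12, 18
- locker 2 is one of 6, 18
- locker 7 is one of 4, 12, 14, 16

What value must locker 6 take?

10

locker 1's domain is down to {4}, so locker 1 = 4. Remove 4 from locker 7.
The 7 still-open variables draw from only 7 values {6, 8, 10, 12, 14, 16, 18}, so each is used; only locker 8 can be 8, hence locker 8 = 8.
locker 3 and locker 4 share exactly the 2 values {12, 18}; by pigeonhole those values go to them, so strike 12, 18 from locker 2, locker 5, locker 7.
locker 2's domain is down to {6}, so locker 2 = 6. Eliminate 6 elsewhere: locker 6.
So locker 6 = 10.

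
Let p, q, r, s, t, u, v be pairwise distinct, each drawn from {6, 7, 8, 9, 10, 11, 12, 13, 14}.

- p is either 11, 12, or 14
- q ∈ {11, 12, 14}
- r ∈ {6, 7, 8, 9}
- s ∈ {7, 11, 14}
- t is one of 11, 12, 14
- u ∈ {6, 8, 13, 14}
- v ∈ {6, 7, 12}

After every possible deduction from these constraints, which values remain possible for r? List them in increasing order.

p, q, t share exactly the 3 values {11, 12, 14}; by pigeonhole those values go to them, so strike 11, 12, 14 from s, u, v.
That leaves s = 7. Remove 7 from r, v.
v's domain is down to {6}, so v = 6. Remove 6 from r, u.
No further eliminations apply; r can still be any of 8, 9.

8, 9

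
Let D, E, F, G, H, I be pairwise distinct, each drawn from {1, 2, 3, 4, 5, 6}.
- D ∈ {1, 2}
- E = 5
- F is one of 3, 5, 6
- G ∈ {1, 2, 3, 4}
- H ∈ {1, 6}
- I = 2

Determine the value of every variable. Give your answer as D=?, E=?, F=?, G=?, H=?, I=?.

E must be 5 (only option left). Strike 5 from F.
That leaves I = 2. So D, G can't be 2.
D's domain is down to {1}, so D = 1. Remove 1 from G, H.
H has just one choice, so H = 6. Eliminate 6 elsewhere: F.
F must be 3 (only option left). Strike 3 from G.
That leaves G = 4.

D=1, E=5, F=3, G=4, H=6, I=2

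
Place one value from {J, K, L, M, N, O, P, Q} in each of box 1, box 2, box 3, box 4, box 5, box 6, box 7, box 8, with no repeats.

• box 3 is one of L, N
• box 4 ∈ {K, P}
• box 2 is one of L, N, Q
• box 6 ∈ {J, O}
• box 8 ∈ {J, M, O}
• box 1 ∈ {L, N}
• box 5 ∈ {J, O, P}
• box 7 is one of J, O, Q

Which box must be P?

The 8 variables draw from only 8 values {J, K, L, M, N, O, P, Q}, so each is used; only box 4 can be K, hence box 4 = K.
The 7 still-open variables draw from only 7 values {J, L, M, N, O, P, Q}, so each is used; only box 8 can be M, hence box 8 = M.
The 6 still-open variables draw from only 6 values {J, L, N, O, P, Q}, so each is used; only box 5 can be P, hence box 5 = P.

box 5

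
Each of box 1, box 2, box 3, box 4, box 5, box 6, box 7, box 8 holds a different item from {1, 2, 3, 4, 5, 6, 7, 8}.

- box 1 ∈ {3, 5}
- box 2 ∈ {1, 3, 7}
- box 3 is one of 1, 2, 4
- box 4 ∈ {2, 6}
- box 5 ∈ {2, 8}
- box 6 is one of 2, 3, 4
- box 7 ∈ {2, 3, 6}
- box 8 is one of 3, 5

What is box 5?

Among the 8 variables, 7 fits only box 2 (and all 8 values in {1, 2, 3, 4, 5, 6, 7, 8} must be used), so box 2 = 7.
Among the 7 still-open variables, 1 fits only box 3 (and all 7 values in {1, 2, 3, 4, 5, 6, 8} must be used), so box 3 = 1.
Among the 6 still-open variables, 4 fits only box 6 (and all 6 values in {2, 3, 4, 5, 6, 8} must be used), so box 6 = 4.
Among the 5 still-open variables, 8 fits only box 5 (and all 5 values in {2, 3, 5, 6, 8} must be used), so box 5 = 8.

8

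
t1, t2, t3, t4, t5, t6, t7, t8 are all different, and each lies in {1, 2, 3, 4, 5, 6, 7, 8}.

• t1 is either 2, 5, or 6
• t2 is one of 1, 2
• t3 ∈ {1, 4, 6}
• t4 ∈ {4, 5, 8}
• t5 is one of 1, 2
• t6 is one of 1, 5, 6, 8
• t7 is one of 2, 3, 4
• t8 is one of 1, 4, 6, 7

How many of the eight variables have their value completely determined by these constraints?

Among the 8 variables, 3 fits only t7 (and all 8 values in {1, 2, 3, 4, 5, 6, 7, 8} must be used), so t7 = 3.
The 7 still-open variables draw from only 7 values {1, 2, 4, 5, 6, 7, 8}, so each is used; only t8 can be 7, hence t8 = 7.
The 2 variables t2 and t5 are confined to {1, 2}, which locks those values in; drop them from t1, t3, t6.
Determined: t7=3, t8=7. The other variables each still have more than one consistent value. That makes 2.

2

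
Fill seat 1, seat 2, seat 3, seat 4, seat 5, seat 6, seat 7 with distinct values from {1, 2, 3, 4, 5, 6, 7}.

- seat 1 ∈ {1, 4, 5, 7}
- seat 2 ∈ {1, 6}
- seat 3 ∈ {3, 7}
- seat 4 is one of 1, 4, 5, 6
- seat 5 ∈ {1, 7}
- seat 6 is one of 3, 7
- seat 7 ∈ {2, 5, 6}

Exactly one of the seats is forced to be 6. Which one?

The 7 variables together cover exactly {1, 2, 3, 4, 5, 6, 7} — 7 values for 7 variables — and 2 appears only in seat 7's list, so seat 7 = 2.
seat 3 and seat 6 share exactly the 2 values {3, 7}; by pigeonhole those values go to them, so strike 3, 7 from seat 1, seat 5.
seat 5's domain is down to {1}, so seat 5 = 1. Eliminate 1 elsewhere: seat 1, seat 2, seat 4.
So 6 goes to seat 2.

seat 2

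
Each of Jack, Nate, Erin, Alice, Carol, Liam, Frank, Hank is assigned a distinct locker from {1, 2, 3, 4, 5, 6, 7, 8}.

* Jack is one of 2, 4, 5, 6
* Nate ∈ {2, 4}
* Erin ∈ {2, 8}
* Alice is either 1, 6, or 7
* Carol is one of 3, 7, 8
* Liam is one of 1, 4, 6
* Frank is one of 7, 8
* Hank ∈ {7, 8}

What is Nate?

4

The 8 variables together cover exactly {1, 2, 3, 4, 5, 6, 7, 8} — 8 values for 8 variables — and 3 appears only in Carol's list, so Carol = 3.
The 7 still-open variables together cover exactly {1, 2, 4, 5, 6, 7, 8} — 7 values for 7 variables — and 5 appears only in Jack's list, so Jack = 5.
Frank and Hank between them cover only {7, 8} — a naked pair. Remove those values from Erin, Alice.
Erin has just one choice, so Erin = 2. So Nate can't be 2.
So Nate = 4.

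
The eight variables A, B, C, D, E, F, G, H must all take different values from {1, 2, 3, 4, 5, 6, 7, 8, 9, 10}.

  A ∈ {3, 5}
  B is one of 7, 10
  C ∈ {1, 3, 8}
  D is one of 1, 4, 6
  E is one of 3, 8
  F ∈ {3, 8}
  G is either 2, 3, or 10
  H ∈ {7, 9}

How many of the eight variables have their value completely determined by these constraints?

2

E and F between them cover only {3, 8} — a naked pair. Remove those values from A, C, G.
A must be 5 (only option left).
C must be 1 (only option left). So D can't be 1.
Determined: A=5, C=1. The other variables each still have more than one consistent value. That makes 2.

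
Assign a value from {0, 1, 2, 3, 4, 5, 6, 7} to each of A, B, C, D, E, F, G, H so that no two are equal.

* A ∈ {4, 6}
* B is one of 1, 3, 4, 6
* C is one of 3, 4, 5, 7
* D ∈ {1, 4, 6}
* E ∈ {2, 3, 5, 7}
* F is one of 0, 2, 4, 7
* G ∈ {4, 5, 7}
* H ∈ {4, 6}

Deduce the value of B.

The 8 variables together cover exactly {0, 1, 2, 3, 4, 5, 6, 7} — 8 values for 8 variables — and 0 appears only in F's list, so F = 0.
Among the 7 still-open variables, 2 fits only E (and all 7 values in {1, 2, 3, 4, 5, 6, 7} must be used), so E = 2.
A and H share exactly the 2 values {4, 6}; by pigeonhole those values go to them, so strike 4, 6 from B, C, D, G.
That leaves D = 1. Strike 1 from B.
So B = 3.

3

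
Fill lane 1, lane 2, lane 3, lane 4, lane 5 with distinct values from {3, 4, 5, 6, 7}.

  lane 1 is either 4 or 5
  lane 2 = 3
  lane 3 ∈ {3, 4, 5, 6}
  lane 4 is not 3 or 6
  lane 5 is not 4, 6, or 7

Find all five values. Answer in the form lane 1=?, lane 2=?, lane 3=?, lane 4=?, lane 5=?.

lane 2's domain is down to {3}, so lane 2 = 3. Strike 3 from lane 3, lane 5.
lane 5 must be 5 (only option left). Strike 5 from lane 1, lane 3, lane 4.
That leaves lane 1 = 4. So lane 3, lane 4 can't be 4.
That leaves lane 3 = 6.
lane 4 must be 7 (only option left).

lane 1=4, lane 2=3, lane 3=6, lane 4=7, lane 5=5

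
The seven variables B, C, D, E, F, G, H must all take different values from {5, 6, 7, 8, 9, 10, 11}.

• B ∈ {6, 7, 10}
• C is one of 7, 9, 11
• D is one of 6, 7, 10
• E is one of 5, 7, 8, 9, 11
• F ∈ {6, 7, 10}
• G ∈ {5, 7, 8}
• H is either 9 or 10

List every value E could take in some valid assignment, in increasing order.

5, 8

The 3 variables B, D, F are confined to {6, 7, 10}, which locks those values in; drop them from C, E, G, H.
H's domain is down to {9}, so H = 9. Remove 9 from C, E.
C's domain is down to {11}, so C = 11. Remove 11 from E.
No further eliminations apply; E can still be any of 5, 8.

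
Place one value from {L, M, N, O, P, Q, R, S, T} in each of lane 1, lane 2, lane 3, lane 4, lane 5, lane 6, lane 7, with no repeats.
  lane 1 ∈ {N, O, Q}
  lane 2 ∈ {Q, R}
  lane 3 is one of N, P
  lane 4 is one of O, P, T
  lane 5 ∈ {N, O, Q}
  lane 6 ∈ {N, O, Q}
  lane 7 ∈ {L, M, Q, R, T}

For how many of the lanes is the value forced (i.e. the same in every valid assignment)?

The 3 variables lane 1, lane 5, lane 6 are confined to {N, O, Q}, which locks those values in; drop them from lane 2, lane 3, lane 4, lane 7.
That leaves lane 2 = R. Remove R from lane 7.
That leaves lane 3 = P. Strike P from lane 4.
lane 4 must be T (only option left). Strike T from lane 7.
Determined: lane 2=R, lane 3=P, lane 4=T. The other lanes each still have more than one consistent value. That makes 3.

3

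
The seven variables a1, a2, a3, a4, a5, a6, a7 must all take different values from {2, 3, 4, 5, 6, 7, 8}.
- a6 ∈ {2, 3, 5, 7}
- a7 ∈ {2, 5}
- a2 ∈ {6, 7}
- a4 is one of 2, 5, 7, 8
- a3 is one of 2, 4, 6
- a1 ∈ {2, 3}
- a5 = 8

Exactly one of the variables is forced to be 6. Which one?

a5's domain is down to {8}, so a5 = 8. Remove 8 from a4.
Among the 6 still-open variables, 4 fits only a3 (and all 6 values in {2, 3, 4, 5, 6, 7} must be used), so a3 = 4.
Among the 5 still-open variables, 6 fits only a2 (and all 5 values in {2, 3, 5, 6, 7} must be used), so a2 = 6.

a2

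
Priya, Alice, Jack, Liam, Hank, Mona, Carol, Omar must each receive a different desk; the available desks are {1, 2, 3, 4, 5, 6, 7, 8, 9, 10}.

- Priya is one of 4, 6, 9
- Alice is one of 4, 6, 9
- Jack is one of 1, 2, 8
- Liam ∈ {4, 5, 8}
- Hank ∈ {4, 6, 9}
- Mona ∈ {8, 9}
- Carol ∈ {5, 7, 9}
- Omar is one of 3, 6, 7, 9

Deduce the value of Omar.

3

Priya, Alice, Hank between them cover only {4, 6, 9} — a naked triple. Remove those values from Liam, Mona, Carol, Omar.
Mona's domain is down to {8}, so Mona = 8. Remove 8 from Jack, Liam.
Liam must be 5 (only option left). Eliminate 5 elsewhere: Carol.
Carol must be 7 (only option left). Strike 7 from Omar.
So Omar = 3.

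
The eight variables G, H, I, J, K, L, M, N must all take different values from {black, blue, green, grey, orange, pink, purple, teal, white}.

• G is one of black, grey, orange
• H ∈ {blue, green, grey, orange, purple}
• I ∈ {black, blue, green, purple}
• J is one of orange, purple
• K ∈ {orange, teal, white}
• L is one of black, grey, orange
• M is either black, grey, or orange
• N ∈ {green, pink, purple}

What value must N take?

G, L, M share exactly the 3 values {black, grey, orange}; by pigeonhole those values go to them, so strike black, grey, orange from H, I, J, K.
J must be purple (only option left). Remove purple from H, I, N.
H and I share exactly the 2 values {blue, green}; by pigeonhole those values go to them, so strike blue, green from N.
So N = pink.

pink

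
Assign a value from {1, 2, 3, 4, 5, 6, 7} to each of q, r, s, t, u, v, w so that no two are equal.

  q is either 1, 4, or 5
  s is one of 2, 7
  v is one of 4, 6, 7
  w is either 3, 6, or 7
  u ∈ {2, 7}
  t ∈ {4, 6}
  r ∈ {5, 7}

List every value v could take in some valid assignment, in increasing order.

4, 6

The 7 variables together cover exactly {1, 2, 3, 4, 5, 6, 7} — 7 values for 7 variables — and 1 appears only in q's list, so q = 1.
Among the 6 still-open variables, 3 fits only w (and all 6 values in {2, 3, 4, 5, 6, 7} must be used), so w = 3.
Among the 5 still-open variables, 5 fits only r (and all 5 values in {2, 4, 5, 6, 7} must be used), so r = 5.
s and u between them cover only {2, 7} — a naked pair. Remove those values from v.
No further eliminations apply; v can still be any of 4, 6.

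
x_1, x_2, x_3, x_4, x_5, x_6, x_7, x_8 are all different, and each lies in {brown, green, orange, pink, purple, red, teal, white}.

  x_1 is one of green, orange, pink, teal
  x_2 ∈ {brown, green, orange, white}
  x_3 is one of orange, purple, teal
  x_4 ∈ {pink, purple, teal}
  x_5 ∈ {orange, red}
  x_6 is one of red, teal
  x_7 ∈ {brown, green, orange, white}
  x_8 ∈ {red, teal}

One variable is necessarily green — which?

x_6 and x_8 between them cover only {red, teal} — a naked pair. Remove those values from x_1, x_3, x_4, x_5.
x_5 has just one choice, so x_5 = orange. So x_1, x_2, x_3, x_7 can't be orange.
x_3 has just one choice, so x_3 = purple. Remove purple from x_4.
That leaves x_4 = pink. So x_1 can't be pink.
So green goes to x_1.

x_1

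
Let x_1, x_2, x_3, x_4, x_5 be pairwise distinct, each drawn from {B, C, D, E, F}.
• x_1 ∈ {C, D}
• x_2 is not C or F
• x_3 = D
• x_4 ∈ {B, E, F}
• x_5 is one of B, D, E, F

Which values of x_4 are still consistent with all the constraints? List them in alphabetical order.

x_3 must be D (only option left). So x_1, x_2, x_5 can't be D.
x_1 must be C (only option left).
No further eliminations apply; x_4 can still be any of B, E, F.

B, E, F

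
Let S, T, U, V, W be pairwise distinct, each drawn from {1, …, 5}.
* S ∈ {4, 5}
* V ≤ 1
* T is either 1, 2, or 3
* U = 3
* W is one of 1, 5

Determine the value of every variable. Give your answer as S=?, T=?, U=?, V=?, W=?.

U must be 3 (only option left). Remove 3 from T.
That leaves V = 1. So T, W can't be 1.
That leaves W = 5. Eliminate 5 elsewhere: S.
That leaves S = 4.
T must be 2 (only option left).

S=4, T=2, U=3, V=1, W=5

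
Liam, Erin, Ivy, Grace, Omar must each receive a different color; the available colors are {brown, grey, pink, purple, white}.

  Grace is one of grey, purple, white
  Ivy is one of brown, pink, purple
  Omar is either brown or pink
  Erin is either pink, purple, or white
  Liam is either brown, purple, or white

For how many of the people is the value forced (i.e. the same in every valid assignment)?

1

The 5 variables together cover exactly {brown, grey, pink, purple, white} — 5 values for 5 variables — and grey appears only in Grace's list, so Grace = grey.
Determined: Grace=grey. The other people each still have more than one consistent value. That makes 1.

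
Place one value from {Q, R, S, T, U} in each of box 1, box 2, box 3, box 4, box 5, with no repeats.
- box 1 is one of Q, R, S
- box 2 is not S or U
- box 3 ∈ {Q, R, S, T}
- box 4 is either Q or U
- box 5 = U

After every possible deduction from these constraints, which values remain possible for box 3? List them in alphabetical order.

box 5's domain is down to {U}, so box 5 = U. Strike U from box 4.
box 4 has just one choice, so box 4 = Q. Remove Q from box 1, box 2, box 3.
No further eliminations apply; box 3 can still be any of R, S, T.

R, S, T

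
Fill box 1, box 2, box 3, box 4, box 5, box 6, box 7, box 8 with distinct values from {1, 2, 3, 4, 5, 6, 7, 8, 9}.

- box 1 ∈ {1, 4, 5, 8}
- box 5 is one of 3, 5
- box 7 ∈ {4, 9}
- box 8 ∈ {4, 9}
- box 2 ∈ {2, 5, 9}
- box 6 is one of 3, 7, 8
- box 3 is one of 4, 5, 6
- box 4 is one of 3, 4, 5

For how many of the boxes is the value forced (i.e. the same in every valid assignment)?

2

The 2 variables box 7 and box 8 are confined to {4, 9}, which locks those values in; drop them from box 1, box 2, box 3, box 4.
The 2 variables box 4 and box 5 are confined to {3, 5}, which locks those values in; drop them from box 1, box 2, box 3, box 6.
That leaves box 2 = 2.
That leaves box 3 = 6.
Determined: box 2=2, box 3=6. The other boxes each still have more than one consistent value. That makes 2.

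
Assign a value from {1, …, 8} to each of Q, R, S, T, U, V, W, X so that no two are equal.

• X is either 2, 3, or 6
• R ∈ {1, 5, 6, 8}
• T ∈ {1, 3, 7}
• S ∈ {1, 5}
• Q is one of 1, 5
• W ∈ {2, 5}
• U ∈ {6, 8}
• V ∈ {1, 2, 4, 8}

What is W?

The 8 variables draw from only 8 values {1, 2, 3, 4, 5, 6, 7, 8}, so each is used; only V can be 4, hence V = 4.
The 7 still-open variables together cover exactly {1, 2, 3, 5, 6, 7, 8} — 7 values for 7 variables — and 7 appears only in T's list, so T = 7.
Among the 6 still-open variables, 3 fits only X (and all 6 values in {1, 2, 3, 5, 6, 8} must be used), so X = 3.
The 5 still-open variables draw from only 5 values {1, 2, 5, 6, 8}, so each is used; only W can be 2, hence W = 2.

2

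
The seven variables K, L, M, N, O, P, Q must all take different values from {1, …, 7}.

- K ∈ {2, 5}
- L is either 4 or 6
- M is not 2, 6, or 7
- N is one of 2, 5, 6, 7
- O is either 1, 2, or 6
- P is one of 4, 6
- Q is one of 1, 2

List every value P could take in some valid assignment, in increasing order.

The 7 variables together cover exactly {1, 2, 3, 4, 5, 6, 7} — 7 values for 7 variables — and 3 appears only in M's list, so M = 3.
The 6 still-open variables together cover exactly {1, 2, 4, 5, 6, 7} — 6 values for 6 variables — and 7 appears only in N's list, so N = 7.
Among the 5 still-open variables, 5 fits only K (and all 5 values in {1, 2, 4, 5, 6} must be used), so K = 5.
The 2 variables L and P are confined to {4, 6}, which locks those values in; drop them from O.
No further eliminations apply; P can still be any of 4, 6.

4, 6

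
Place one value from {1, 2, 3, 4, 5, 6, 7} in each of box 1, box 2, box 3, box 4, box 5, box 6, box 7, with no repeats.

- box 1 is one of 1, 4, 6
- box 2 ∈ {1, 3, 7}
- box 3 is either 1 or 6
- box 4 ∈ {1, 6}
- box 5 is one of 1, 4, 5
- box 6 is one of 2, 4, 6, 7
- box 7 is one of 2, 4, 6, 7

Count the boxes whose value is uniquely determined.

3

The 7 variables draw from only 7 values {1, 2, 3, 4, 5, 6, 7}, so each is used; only box 2 can be 3, hence box 2 = 3.
The 6 still-open variables draw from only 6 values {1, 2, 4, 5, 6, 7}, so each is used; only box 5 can be 5, hence box 5 = 5.
box 3 and box 4 between them cover only {1, 6} — a naked pair. Remove those values from box 1, box 6, box 7.
box 1's domain is down to {4}, so box 1 = 4. Eliminate 4 elsewhere: box 6, box 7.
Determined: box 1=4, box 2=3, box 5=5. The other boxes each still have more than one consistent value. That makes 3.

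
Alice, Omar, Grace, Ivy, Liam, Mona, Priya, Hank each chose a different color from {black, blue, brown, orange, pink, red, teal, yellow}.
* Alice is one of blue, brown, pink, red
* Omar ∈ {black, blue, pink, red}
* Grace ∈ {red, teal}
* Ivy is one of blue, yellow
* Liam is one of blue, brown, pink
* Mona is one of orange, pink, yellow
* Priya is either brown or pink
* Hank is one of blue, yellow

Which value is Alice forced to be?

red

The 8 variables together cover exactly {black, blue, brown, orange, pink, red, teal, yellow} — 8 values for 8 variables — and black appears only in Omar's list, so Omar = black.
Among the 7 still-open variables, orange fits only Mona (and all 7 values in {blue, brown, orange, pink, red, teal, yellow} must be used), so Mona = orange.
The 6 still-open variables draw from only 6 values {blue, brown, pink, red, teal, yellow}, so each is used; only Grace can be teal, hence Grace = teal.
The 5 still-open variables together cover exactly {blue, brown, pink, red, yellow} — 5 values for 5 variables — and red appears only in Alice's list, so Alice = red.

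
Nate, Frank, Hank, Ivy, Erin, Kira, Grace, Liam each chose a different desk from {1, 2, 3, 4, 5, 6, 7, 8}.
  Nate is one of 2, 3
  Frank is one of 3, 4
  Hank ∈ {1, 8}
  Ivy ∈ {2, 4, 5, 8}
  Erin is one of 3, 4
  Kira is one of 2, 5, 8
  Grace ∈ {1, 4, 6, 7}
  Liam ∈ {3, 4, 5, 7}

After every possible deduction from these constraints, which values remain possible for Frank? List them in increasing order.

3, 4

The 8 variables draw from only 8 values {1, 2, 3, 4, 5, 6, 7, 8}, so each is used; only Grace can be 6, hence Grace = 6.
The 7 still-open variables together cover exactly {1, 2, 3, 4, 5, 7, 8} — 7 values for 7 variables — and 1 appears only in Hank's list, so Hank = 1.
The 6 still-open variables together cover exactly {2, 3, 4, 5, 7, 8} — 6 values for 6 variables — and 7 appears only in Liam's list, so Liam = 7.
The 2 variables Frank and Erin are confined to {3, 4}, which locks those values in; drop them from Nate, Ivy.
Nate must be 2 (only option left). Eliminate 2 elsewhere: Ivy, Kira.
No further eliminations apply; Frank can still be any of 3, 4.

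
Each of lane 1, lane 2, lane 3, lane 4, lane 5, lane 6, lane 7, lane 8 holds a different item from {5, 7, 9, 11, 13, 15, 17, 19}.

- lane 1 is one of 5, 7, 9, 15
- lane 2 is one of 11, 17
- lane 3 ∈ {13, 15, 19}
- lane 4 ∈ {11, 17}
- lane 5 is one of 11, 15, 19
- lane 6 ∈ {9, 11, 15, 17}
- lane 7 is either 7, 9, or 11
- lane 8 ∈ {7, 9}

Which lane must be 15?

The 8 variables draw from only 8 values {5, 7, 9, 11, 13, 15, 17, 19}, so each is used; only lane 1 can be 5, hence lane 1 = 5.
The 7 still-open variables together cover exactly {7, 9, 11, 13, 15, 17, 19} — 7 values for 7 variables — and 13 appears only in lane 3's list, so lane 3 = 13.
Among the 6 still-open variables, 19 fits only lane 5 (and all 6 values in {7, 9, 11, 15, 17, 19} must be used), so lane 5 = 19.
The 5 still-open variables draw from only 5 values {7, 9, 11, 15, 17}, so each is used; only lane 6 can be 15, hence lane 6 = 15.

lane 6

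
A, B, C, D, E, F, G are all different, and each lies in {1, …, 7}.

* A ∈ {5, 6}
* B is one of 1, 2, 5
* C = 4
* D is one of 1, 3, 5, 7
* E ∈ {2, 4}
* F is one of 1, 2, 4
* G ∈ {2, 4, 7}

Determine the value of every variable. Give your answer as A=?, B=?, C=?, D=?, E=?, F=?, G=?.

C's domain is down to {4}, so C = 4. Remove 4 from E, F, G.
That leaves E = 2. Eliminate 2 elsewhere: B, F, G.
That leaves F = 1. So B, D can't be 1.
That leaves G = 7. Eliminate 7 elsewhere: D.
B must be 5 (only option left). Eliminate 5 elsewhere: A, D.
D must be 3 (only option left).
A's domain is down to {6}, so A = 6.

A=6, B=5, C=4, D=3, E=2, F=1, G=7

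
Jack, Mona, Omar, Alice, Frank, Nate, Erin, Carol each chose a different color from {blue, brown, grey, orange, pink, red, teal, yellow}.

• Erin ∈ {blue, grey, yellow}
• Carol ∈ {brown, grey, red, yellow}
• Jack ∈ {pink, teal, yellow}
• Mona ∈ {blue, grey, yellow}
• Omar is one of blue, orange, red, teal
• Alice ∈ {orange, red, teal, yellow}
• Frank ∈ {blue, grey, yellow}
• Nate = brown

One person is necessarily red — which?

Carol

Nate's domain is down to {brown}, so Nate = brown. So Carol can't be brown.
The 7 still-open variables draw from only 7 values {blue, grey, orange, pink, red, teal, yellow}, so each is used; only Jack can be pink, hence Jack = pink.
Mona, Frank, Erin between them cover only {blue, grey, yellow} — a naked triple. Remove those values from Omar, Alice, Carol.
So red goes to Carol.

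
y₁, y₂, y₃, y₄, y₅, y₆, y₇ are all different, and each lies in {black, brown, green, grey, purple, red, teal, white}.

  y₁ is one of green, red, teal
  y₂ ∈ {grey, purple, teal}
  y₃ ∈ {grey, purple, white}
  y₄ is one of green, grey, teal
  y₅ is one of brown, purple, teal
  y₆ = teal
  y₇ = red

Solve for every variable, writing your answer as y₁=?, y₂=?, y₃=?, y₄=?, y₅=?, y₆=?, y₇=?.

y₆ must be teal (only option left). Eliminate teal elsewhere: y₁, y₂, y₄, y₅.
y₇ must be red (only option left). So y₁ can't be red.
y₁'s domain is down to {green}, so y₁ = green. Strike green from y₄.
That leaves y₄ = grey. Remove grey from y₂, y₃.
y₂'s domain is down to {purple}, so y₂ = purple. Remove purple from y₃, y₅.
That leaves y₃ = white.
That leaves y₅ = brown.

y₁=green, y₂=purple, y₃=white, y₄=grey, y₅=brown, y₆=teal, y₇=red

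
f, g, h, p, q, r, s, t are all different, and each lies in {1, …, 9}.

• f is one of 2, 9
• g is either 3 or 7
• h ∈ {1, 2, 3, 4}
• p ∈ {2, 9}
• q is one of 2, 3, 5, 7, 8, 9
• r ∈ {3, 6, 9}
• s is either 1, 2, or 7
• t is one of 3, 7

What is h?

f and p share exactly the 2 values {2, 9}; by pigeonhole those values go to them, so strike 2, 9 from h, q, r, s.
g and t between them cover only {3, 7} — a naked pair. Remove those values from h, q, r, s.
r's domain is down to {6}, so r = 6.
s's domain is down to {1}, so s = 1. Eliminate 1 elsewhere: h.
So h = 4.

4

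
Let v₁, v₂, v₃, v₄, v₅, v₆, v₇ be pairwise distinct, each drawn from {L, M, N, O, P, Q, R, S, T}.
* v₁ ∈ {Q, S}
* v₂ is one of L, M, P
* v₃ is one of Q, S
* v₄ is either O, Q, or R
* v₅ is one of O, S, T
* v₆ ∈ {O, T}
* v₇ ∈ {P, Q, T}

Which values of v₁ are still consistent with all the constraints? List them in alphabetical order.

Q, S

The 2 variables v₁ and v₃ are confined to {Q, S}, which locks those values in; drop them from v₄, v₅, v₇.
The 2 variables v₅ and v₆ are confined to {O, T}, which locks those values in; drop them from v₄, v₇.
That leaves v₄ = R.
v₇ must be P (only option left). Eliminate P elsewhere: v₂.
No further eliminations apply; v₁ can still be any of Q, S.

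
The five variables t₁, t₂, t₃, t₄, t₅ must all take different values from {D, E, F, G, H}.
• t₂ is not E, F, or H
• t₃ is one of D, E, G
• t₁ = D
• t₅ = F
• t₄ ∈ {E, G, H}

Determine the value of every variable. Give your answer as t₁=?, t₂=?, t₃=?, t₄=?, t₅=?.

t₁ has just one choice, so t₁ = D. Remove D from t₂, t₃.
t₂'s domain is down to {G}, so t₂ = G. Remove G from t₃, t₄.
t₃'s domain is down to {E}, so t₃ = E. Strike E from t₄.
t₄ must be H (only option left).
t₅'s domain is down to {F}, so t₅ = F.

t₁=D, t₂=G, t₃=E, t₄=H, t₅=F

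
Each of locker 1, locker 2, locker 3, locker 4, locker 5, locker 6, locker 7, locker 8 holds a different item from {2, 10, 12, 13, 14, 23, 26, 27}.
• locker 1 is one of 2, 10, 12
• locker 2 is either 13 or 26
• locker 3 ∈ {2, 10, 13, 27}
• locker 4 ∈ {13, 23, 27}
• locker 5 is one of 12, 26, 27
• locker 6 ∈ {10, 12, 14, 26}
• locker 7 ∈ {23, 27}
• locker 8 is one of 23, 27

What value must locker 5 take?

The 8 variables draw from only 8 values {2, 10, 12, 13, 14, 23, 26, 27}, so each is used; only locker 6 can be 14, hence locker 6 = 14.
The 2 variables locker 7 and locker 8 are confined to {23, 27}, which locks those values in; drop them from locker 3, locker 4, locker 5.
That leaves locker 4 = 13. So locker 2, locker 3 can't be 13.
locker 2 has just one choice, so locker 2 = 26. So locker 5 can't be 26.
So locker 5 = 12.

12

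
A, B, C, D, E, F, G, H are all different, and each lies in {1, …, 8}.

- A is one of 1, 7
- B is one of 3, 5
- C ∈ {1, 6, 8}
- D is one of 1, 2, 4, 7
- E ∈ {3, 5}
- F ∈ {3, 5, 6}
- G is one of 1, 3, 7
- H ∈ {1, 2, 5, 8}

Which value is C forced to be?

The 8 variables draw from only 8 values {1, 2, 3, 4, 5, 6, 7, 8}, so each is used; only D can be 4, hence D = 4.
The 7 still-open variables draw from only 7 values {1, 2, 3, 5, 6, 7, 8}, so each is used; only H can be 2, hence H = 2.
The 6 still-open variables together cover exactly {1, 3, 5, 6, 7, 8} — 6 values for 6 variables — and 8 appears only in C's list, so C = 8.

8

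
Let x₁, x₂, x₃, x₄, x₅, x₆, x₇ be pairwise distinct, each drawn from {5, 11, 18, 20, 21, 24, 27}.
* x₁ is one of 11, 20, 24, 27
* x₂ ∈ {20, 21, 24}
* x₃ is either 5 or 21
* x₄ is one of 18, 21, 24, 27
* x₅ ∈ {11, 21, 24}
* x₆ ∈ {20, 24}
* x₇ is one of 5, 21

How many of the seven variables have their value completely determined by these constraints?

The 7 variables together cover exactly {5, 11, 18, 20, 21, 24, 27} — 7 values for 7 variables — and 18 appears only in x₄'s list, so x₄ = 18.
The 6 still-open variables draw from only 6 values {5, 11, 20, 21, 24, 27}, so each is used; only x₁ can be 27, hence x₁ = 27.
Among the 5 still-open variables, 11 fits only x₅ (and all 5 values in {5, 11, 20, 21, 24} must be used), so x₅ = 11.
x₃ and x₇ between them cover only {5, 21} — a naked pair. Remove those values from x₂.
Determined: x₁=27, x₄=18, x₅=11. The other variables each still have more than one consistent value. That makes 3.

3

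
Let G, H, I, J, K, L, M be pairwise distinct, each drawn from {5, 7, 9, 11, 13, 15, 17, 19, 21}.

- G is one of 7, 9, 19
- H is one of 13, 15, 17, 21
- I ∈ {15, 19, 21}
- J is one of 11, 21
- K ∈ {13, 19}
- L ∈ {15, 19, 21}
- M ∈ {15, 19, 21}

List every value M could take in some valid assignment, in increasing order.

15, 19, 21

I, L, M between them cover only {15, 19, 21} — a naked triple. Remove those values from G, H, J, K.
J must be 11 (only option left).
That leaves K = 13. Eliminate 13 elsewhere: H.
That leaves H = 17.
No further eliminations apply; M can still be any of 15, 19, 21.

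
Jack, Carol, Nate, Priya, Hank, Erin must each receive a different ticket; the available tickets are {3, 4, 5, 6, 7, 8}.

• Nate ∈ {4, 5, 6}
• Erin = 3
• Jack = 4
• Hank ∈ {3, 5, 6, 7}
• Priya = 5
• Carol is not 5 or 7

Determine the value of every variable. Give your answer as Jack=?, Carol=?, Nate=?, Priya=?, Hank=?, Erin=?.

Jack's domain is down to {4}, so Jack = 4. Remove 4 from Carol, Nate.
Priya has just one choice, so Priya = 5. So Nate, Hank can't be 5.
Erin has just one choice, so Erin = 3. So Carol, Hank can't be 3.
That leaves Nate = 6. So Carol, Hank can't be 6.
Hank's domain is down to {7}, so Hank = 7.
Carol's domain is down to {8}, so Carol = 8.

Jack=4, Carol=8, Nate=6, Priya=5, Hank=7, Erin=3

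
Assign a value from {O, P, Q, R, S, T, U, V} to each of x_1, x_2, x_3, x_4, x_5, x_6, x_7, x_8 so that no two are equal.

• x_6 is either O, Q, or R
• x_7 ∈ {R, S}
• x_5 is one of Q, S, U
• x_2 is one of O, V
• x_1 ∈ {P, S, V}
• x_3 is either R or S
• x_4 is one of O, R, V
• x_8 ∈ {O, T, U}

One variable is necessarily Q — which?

x_6

The 8 variables draw from only 8 values {O, P, Q, R, S, T, U, V}, so each is used; only x_1 can be P, hence x_1 = P.
Among the 7 still-open variables, T fits only x_8 (and all 7 values in {O, Q, R, S, T, U, V} must be used), so x_8 = T.
Among the 6 still-open variables, U fits only x_5 (and all 6 values in {O, Q, R, S, U, V} must be used), so x_5 = U.
The 5 still-open variables draw from only 5 values {O, Q, R, S, V}, so each is used; only x_6 can be Q, hence x_6 = Q.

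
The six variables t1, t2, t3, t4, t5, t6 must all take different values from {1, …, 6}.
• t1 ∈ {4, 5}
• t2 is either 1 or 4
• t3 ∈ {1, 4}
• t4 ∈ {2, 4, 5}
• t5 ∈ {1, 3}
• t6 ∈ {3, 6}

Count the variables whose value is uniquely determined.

4

The 6 variables together cover exactly {1, 2, 3, 4, 5, 6} — 6 values for 6 variables — and 2 appears only in t4's list, so t4 = 2.
Among the 5 still-open variables, 5 fits only t1 (and all 5 values in {1, 3, 4, 5, 6} must be used), so t1 = 5.
The 4 still-open variables draw from only 4 values {1, 3, 4, 6}, so each is used; only t6 can be 6, hence t6 = 6.
The 3 still-open variables draw from only 3 values {1, 3, 4}, so each is used; only t5 can be 3, hence t5 = 3.
Determined: t1=5, t4=2, t5=3, t6=6. The other variables each still have more than one consistent value. That makes 4.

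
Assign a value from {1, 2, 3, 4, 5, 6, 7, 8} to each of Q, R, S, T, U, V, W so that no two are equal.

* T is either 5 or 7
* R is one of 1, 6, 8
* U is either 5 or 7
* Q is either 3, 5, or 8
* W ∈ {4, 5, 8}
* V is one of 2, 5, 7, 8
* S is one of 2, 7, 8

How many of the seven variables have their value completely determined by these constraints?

T and U share exactly the 2 values {5, 7}; by pigeonhole those values go to them, so strike 5, 7 from Q, S, V, W.
The 2 variables S and V are confined to {2, 8}, which locks those values in; drop them from Q, R, W.
That leaves Q = 3.
W has just one choice, so W = 4.
Determined: Q=3, W=4. The other variables each still have more than one consistent value. That makes 2.

2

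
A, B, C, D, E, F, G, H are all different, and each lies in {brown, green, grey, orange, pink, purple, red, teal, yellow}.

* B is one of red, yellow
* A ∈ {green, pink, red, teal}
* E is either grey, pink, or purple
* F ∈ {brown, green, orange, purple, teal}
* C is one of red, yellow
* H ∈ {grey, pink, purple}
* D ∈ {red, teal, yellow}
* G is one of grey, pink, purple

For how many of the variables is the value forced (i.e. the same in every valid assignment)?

2

B and C share exactly the 2 values {red, yellow}; by pigeonhole those values go to them, so strike red, yellow from A, D.
D's domain is down to {teal}, so D = teal. Strike teal from A, F.
E, G, H between them cover only {grey, pink, purple} — a naked triple. Remove those values from A, F.
A must be green (only option left). Remove green from F.
Determined: A=green, D=teal. The other variables each still have more than one consistent value. That makes 2.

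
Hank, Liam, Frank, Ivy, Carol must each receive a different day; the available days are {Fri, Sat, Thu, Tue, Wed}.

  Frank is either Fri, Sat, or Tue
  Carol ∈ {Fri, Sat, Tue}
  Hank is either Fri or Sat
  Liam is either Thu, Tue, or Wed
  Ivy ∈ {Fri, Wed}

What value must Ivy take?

Wed

The 5 variables together cover exactly {Fri, Sat, Thu, Tue, Wed} — 5 values for 5 variables — and Thu appears only in Liam's list, so Liam = Thu.
Among the 4 still-open variables, Wed fits only Ivy (and all 4 values in {Fri, Sat, Tue, Wed} must be used), so Ivy = Wed.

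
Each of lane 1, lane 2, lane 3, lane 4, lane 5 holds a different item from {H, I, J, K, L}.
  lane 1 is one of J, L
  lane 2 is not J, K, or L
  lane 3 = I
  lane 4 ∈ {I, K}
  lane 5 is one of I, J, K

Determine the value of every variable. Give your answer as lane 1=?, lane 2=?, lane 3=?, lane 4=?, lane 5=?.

lane 3 must be I (only option left). Remove I from lane 2, lane 4, lane 5.
lane 4 must be K (only option left). Eliminate K elsewhere: lane 5.
lane 5's domain is down to {J}, so lane 5 = J. Strike J from lane 1.
lane 1 has just one choice, so lane 1 = L.
lane 2 must be H (only option left).

lane 1=L, lane 2=H, lane 3=I, lane 4=K, lane 5=J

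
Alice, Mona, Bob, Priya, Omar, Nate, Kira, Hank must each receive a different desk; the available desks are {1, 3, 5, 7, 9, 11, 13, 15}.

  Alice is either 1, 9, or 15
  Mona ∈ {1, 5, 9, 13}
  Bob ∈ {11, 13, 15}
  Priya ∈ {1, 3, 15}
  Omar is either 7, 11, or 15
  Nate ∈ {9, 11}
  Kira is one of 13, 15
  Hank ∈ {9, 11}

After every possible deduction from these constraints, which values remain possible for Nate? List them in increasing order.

The 8 variables draw from only 8 values {1, 3, 5, 7, 9, 11, 13, 15}, so each is used; only Priya can be 3, hence Priya = 3.
The 7 still-open variables together cover exactly {1, 5, 7, 9, 11, 13, 15} — 7 values for 7 variables — and 5 appears only in Mona's list, so Mona = 5.
Among the 6 still-open variables, 1 fits only Alice (and all 6 values in {1, 7, 9, 11, 13, 15} must be used), so Alice = 1.
Among the 5 still-open variables, 7 fits only Omar (and all 5 values in {7, 9, 11, 13, 15} must be used), so Omar = 7.
Nate and Hank between them cover only {9, 11} — a naked pair. Remove those values from Bob.
No further eliminations apply; Nate can still be any of 9, 11.

9, 11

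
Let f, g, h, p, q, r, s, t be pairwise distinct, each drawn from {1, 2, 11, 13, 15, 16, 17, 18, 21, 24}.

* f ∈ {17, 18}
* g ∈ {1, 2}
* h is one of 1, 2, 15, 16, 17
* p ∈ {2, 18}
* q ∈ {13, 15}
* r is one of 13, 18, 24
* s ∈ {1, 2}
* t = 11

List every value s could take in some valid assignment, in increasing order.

t has just one choice, so t = 11.
g and s share exactly the 2 values {1, 2}; by pigeonhole those values go to them, so strike 1, 2 from h, p.
p's domain is down to {18}, so p = 18. So f, r can't be 18.
That leaves f = 17. Strike 17 from h.
No further eliminations apply; s can still be any of 1, 2.

1, 2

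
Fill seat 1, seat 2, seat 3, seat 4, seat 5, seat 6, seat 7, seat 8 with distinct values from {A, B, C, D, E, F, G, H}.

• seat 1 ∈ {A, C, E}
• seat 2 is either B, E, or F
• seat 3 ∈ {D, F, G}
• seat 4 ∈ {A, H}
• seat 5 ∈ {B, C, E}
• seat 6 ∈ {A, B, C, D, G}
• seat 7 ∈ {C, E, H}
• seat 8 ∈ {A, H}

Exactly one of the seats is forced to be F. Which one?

seat 2

The 2 variables seat 4 and seat 8 are confined to {A, H}, which locks those values in; drop them from seat 1, seat 6, seat 7.
The 2 variables seat 1 and seat 7 are confined to {C, E}, which locks those values in; drop them from seat 2, seat 5, seat 6.
seat 5's domain is down to {B}, so seat 5 = B. Remove B from seat 2, seat 6.
So F goes to seat 2.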